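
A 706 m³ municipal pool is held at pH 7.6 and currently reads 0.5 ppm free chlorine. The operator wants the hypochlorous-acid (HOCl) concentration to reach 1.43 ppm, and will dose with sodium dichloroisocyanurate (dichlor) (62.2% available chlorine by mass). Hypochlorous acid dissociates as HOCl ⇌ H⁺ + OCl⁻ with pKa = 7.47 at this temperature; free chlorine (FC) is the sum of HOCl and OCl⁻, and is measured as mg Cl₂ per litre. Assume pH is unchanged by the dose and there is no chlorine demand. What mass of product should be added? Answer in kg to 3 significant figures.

3.25 kg

Volume: 706 m³ = 706,000 L.
[OCl⁻]/[HOCl] = 10^(pH − pKa) = 10^(7.6 − 7.47) = 1.349; fraction as HOCl = 1/(1 + 1.349) = 0.4257.
Free chlorine required for 1.43 ppm HOCl: 1.43 / 0.4257 = 3.359 ppm.
FC to add: 3.359 − 0.5 = 2.859 mg/L as Cl₂.
Cl₂ equivalent: 2.859 mg/L × 706,000 L = 2018 g.
Product at 62.2% available Cl: 2018 / 0.622 = 3245 g.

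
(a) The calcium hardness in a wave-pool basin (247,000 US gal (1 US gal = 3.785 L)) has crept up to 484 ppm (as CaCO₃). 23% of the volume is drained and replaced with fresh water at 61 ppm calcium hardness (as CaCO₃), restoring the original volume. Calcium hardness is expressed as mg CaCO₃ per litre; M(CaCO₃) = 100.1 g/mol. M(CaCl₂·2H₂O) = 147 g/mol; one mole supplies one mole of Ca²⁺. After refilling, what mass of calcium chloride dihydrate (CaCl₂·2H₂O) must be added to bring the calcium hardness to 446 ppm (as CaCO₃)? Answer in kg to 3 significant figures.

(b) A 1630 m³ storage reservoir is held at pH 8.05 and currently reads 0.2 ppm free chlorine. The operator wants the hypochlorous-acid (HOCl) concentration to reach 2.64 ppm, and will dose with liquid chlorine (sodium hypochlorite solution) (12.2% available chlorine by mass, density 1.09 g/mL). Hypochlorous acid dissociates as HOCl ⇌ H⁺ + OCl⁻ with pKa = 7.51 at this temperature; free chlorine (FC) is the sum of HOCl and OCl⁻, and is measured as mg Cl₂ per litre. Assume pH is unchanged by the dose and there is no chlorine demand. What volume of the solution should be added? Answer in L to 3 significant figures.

(a) 81.4 kg; (b) 142 L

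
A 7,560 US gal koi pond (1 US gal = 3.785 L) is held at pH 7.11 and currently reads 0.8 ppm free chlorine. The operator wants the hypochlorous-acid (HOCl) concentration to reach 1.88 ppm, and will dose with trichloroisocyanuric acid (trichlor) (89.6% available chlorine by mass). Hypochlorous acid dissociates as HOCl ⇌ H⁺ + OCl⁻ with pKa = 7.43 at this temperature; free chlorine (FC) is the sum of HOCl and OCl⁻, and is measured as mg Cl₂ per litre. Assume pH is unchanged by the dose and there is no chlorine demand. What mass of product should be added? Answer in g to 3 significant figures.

Volume: 7,560 US gal × 3.785 L/gal = 28,615 L.
[OCl⁻]/[HOCl] = 10^(pH − pKa) = 10^(7.11 − 7.43) = 0.4786; fraction as HOCl = 1/(1 + 0.4786) = 0.6763.
Free chlorine required for 1.88 ppm HOCl: 1.88 / 0.6763 = 2.78 ppm.
FC to add: 2.78 − 0.8 = 1.98 mg/L as Cl₂.
Cl₂ equivalent: 1.98 mg/L × 28,615 L = 56.65 g.
Product at 89.6% available Cl: 56.65 / 0.896 = 63.23 g.

63.2 g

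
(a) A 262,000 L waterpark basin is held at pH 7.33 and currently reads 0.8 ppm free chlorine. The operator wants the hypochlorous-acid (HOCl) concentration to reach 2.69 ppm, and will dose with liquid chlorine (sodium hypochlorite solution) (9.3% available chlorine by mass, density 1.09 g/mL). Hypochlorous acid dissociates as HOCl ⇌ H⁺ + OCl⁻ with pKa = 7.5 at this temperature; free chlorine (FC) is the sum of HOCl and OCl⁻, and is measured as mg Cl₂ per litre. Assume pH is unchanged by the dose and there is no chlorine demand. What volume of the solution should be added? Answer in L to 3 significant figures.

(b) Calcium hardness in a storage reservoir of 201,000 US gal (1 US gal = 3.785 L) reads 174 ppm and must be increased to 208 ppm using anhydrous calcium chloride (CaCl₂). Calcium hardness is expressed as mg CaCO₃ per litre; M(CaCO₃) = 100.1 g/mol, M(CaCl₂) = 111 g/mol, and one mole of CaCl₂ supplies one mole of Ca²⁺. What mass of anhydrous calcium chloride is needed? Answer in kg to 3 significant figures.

(a) 9.59 L; (b) 28.7 kg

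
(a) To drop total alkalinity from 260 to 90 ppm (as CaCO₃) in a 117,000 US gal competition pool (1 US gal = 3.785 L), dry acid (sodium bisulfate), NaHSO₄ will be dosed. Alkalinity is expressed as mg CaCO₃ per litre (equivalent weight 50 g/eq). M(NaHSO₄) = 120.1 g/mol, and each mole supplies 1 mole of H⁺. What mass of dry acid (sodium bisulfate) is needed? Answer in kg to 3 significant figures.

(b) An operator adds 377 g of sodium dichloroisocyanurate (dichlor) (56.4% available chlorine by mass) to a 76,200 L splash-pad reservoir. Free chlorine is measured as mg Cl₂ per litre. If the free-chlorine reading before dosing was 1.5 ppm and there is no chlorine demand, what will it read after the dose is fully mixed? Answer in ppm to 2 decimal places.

(a) Volume: 117,000 US gal × 3.785 L/gal = 442,845 L.
(a) Alkalinity to neutralize: (260 − 90) = 170 mg/L as CaCO₃ × 442,845 L = 75,280 g as CaCO₃.
(a) Equivalents of H⁺ required: 75,280 ÷ 50 g/eq = 1506 eq = 1506 mol NaHSO₄.
(a) Mass of NaHSO₄: 1506 × 120.1 = 180,800 g.

(b) Available chlorine delivered: 377 g × 0.564 = 212.6 g as Cl₂.
(b) Concentration rise: 212.6 g / 76,200 L = 2.79 mg/L = 2.79 ppm.
(b) Final FC: 1.5 + 2.79 = 4.29 ppm.

(a) 181 kg; (b) 4.29 ppm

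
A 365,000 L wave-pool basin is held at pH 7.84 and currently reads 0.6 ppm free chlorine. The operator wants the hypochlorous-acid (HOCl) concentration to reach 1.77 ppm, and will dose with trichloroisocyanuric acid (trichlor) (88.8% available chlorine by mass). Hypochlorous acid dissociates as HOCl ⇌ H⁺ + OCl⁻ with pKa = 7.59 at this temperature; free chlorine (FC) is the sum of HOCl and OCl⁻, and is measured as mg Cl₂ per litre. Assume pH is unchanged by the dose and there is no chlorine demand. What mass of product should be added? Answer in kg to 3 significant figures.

1.77 kg

[OCl⁻]/[HOCl] = 10^(pH − pKa) = 10^(7.84 − 7.59) = 1.778; fraction as HOCl = 1/(1 + 1.778) = 0.3599.
Free chlorine required for 1.77 ppm HOCl: 1.77 / 0.3599 = 4.918 ppm.
FC to add: 4.918 − 0.6 = 4.318 mg/L as Cl₂.
Cl₂ equivalent: 4.318 mg/L × 365,000 L = 1576 g.
Product at 88.8% available Cl: 1576 / 0.888 = 1775 g.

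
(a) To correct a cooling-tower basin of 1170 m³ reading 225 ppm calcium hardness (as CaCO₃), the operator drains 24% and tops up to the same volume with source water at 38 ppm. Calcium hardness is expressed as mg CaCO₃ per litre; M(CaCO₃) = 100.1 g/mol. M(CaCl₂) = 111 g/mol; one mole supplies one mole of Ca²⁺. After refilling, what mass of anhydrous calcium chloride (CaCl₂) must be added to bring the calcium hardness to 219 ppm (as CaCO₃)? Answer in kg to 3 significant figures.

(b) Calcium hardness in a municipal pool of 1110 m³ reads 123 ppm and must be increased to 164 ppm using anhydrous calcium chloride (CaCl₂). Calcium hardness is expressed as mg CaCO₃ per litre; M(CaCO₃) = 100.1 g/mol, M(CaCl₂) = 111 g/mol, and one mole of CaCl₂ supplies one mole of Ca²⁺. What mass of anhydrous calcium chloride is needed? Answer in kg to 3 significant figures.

(a) Volume: 1170 m³ = 1,170,000 L.
(a) After draining 24% and refilling: 225 × 0.76 + 38 × 0.24 = 180.12 ppm.
(a) Deficit to target: 219 − 180.12 = 38.88 mg/L.
(a) As CaCO₃: 38.88 mg/L × 1,170,000 L = 45,490 g; ÷ 100.1 = 454.4 mol Ca²⁺.
(a) Mass: 454.4 × 111 = 50,440 g.

(b) Volume: 1110 m³ = 1,110,000 L.
(b) Hardness to add: (164 − 123) = 41 mg/L as CaCO₃ × 1,110,000 L = 45,510 g as CaCO₃.
(b) Moles of Ca²⁺ (1 mol Ca²⁺ ≡ 1 mol CaCO₃): 45,510 / 100.1 g/mol = 454.6 mol.
(b) Mass of CaCl₂: 454.6 × 111 = 50,470 g.

(a) 50.4 kg; (b) 50.5 kg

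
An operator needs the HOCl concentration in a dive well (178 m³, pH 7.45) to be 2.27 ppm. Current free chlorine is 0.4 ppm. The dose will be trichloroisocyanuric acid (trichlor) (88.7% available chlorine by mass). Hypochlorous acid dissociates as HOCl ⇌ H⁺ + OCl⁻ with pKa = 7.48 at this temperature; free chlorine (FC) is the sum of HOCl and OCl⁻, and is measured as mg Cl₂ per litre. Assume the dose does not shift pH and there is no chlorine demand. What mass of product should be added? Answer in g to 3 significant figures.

800 g

Volume: 178 m³ = 178,000 L.
[OCl⁻]/[HOCl] = 10^(pH − pKa) = 10^(7.45 − 7.48) = 0.9333; fraction as HOCl = 1/(1 + 0.9333) = 0.5173.
Free chlorine required for 2.27 ppm HOCl: 2.27 / 0.5173 = 4.388 ppm.
FC to add: 4.388 − 0.4 = 3.988 mg/L as Cl₂.
Cl₂ equivalent: 3.988 mg/L × 178,000 L = 710 g.
Product at 88.7% available Cl: 710 / 0.887 = 800.4 g.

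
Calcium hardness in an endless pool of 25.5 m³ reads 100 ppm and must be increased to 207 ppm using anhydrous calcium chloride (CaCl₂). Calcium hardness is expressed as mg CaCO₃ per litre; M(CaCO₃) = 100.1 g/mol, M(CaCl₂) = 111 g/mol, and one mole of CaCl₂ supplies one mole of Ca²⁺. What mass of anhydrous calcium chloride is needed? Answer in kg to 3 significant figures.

3.03 kg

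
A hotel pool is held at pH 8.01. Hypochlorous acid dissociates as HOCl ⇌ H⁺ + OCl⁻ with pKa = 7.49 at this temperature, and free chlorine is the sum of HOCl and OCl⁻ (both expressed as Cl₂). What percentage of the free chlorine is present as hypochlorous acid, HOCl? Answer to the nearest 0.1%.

[OCl⁻]/[HOCl] = 10^(pH − pKa) = 10^(8.01 − 7.49) = 10^0.52 = 3.311.
Fraction as HOCl = 1 / (1 + 3.311) = 0.2319.

23.2%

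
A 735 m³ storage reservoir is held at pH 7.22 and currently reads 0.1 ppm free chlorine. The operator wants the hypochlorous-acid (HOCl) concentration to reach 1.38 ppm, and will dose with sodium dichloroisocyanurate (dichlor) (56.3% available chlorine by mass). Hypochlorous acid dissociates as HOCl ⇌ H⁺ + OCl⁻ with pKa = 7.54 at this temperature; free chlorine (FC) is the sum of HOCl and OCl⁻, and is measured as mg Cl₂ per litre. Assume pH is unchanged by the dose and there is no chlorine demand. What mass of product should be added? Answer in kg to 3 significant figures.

Volume: 735 m³ = 735,000 L.
[OCl⁻]/[HOCl] = 10^(pH − pKa) = 10^(7.22 − 7.54) = 0.4786; fraction as HOCl = 1/(1 + 0.4786) = 0.6763.
Free chlorine required for 1.38 ppm HOCl: 1.38 / 0.6763 = 2.041 ppm.
FC to add: 2.041 − 0.1 = 1.941 mg/L as Cl₂.
Cl₂ equivalent: 1.941 mg/L × 735,000 L = 1426 g.
Product at 56.3% available Cl: 1426 / 0.563 = 2533 g.

2.53 kg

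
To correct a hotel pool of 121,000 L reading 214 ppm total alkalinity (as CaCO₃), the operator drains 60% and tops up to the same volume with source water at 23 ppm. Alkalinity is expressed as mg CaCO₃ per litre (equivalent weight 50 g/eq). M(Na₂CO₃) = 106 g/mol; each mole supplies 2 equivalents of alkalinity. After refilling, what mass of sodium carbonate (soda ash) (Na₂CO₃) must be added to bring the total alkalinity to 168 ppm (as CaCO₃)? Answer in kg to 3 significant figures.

After draining 60% and refilling: 214 × 0.40 + 23 × 0.60 = 99.4 ppm.
Deficit to target: 168 − 99.4 = 68.6 mg/L.
As CaCO₃: 68.6 mg/L × 121,000 L = 8301 g; ÷ 50 g/eq ÷ 2 = 83.01 mol Na₂CO₃.
Mass: 83.01 × 106 = 8799 g.

8.80 kg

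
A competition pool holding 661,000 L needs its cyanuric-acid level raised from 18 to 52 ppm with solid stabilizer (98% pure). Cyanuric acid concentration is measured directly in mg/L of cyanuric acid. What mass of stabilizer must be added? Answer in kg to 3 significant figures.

CYA to add: (52 − 18) = 34 mg/L × 661,000 L = 22,470 g cyanuric acid.
At 98% purity: 22,470 / 0.98 = 22,930 g product.

22.9 kg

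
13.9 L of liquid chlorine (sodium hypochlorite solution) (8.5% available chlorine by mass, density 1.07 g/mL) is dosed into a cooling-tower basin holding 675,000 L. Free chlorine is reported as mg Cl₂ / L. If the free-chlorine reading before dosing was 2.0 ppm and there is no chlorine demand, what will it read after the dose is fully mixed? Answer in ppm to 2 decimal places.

3.87 ppm

Mass of solution: 13.9 L × 1000 mL/L × 1.07 g/mL = 14,870 g.
Available chlorine delivered: 14,870 g × 0.085 = 1264 g as Cl₂.
Concentration rise: 1264 g / 675,000 L = 1.873 mg/L = 1.87 ppm.
Final FC: 2.0 + 1.87 = 3.87 ppm.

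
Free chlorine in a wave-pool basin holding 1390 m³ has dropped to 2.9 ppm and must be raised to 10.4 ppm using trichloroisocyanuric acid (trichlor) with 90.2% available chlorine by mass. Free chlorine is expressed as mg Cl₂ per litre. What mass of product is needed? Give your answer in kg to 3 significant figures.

11.6 kg

Volume: 1390 m³ = 1,390,000 L.
Chlorine deficit: 10.4 − 2.9 = 7.5 ppm = 7.5 mg/L as Cl₂.
Cl₂ equivalent needed: 7.5 mg/L × 1,390,000 L = 10,420,000 mg = 10,420 g.
Product at 90.2% available chlorine: 10,420 / 0.902 = 11,560 g.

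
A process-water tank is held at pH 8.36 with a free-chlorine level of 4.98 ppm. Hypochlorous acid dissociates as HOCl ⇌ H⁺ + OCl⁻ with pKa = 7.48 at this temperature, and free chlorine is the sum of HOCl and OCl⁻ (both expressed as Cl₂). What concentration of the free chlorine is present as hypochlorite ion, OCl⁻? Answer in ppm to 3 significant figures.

[OCl⁻]/[HOCl] = 10^(pH − pKa) = 10^(8.36 − 7.48) = 10^0.88 = 7.586.
Fraction as HOCl = 1 / (1 + 7.586) = 0.1165.
OCl⁻ = (1 − 0.1165) × 4.98 ppm = 4.4 ppm.

4.40 ppm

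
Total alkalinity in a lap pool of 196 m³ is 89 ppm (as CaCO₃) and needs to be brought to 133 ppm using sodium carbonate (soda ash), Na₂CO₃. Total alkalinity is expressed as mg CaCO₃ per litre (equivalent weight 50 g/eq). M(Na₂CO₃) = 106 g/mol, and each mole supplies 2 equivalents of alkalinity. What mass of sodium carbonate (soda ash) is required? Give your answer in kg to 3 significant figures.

9.14 kg

Volume: 196 m³ = 196,000 L.
Alkalinity to add: (133 − 89) = 44 mg/L as CaCO₃ × 196,000 L = 8624 g as CaCO₃.
Equivalents: 8624 g ÷ 50 g/eq = 172.5 eq.
Each mole of Na₂CO₃ supplies 2 eq, so 172.5 / 2 = 86.24 mol.
Mass: 86.24 mol × 106 g/mol = 9141 g.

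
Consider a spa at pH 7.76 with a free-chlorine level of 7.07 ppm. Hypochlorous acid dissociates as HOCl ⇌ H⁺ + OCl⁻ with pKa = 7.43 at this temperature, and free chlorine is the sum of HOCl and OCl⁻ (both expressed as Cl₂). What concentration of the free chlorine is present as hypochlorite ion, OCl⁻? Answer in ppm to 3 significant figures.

[OCl⁻]/[HOCl] = 10^(pH − pKa) = 10^(7.76 − 7.43) = 10^0.33 = 2.138.
Fraction as HOCl = 1 / (1 + 2.138) = 0.3187.
OCl⁻ = (1 − 0.3187) × 7.07 ppm = 4.817 ppm.

4.82 ppm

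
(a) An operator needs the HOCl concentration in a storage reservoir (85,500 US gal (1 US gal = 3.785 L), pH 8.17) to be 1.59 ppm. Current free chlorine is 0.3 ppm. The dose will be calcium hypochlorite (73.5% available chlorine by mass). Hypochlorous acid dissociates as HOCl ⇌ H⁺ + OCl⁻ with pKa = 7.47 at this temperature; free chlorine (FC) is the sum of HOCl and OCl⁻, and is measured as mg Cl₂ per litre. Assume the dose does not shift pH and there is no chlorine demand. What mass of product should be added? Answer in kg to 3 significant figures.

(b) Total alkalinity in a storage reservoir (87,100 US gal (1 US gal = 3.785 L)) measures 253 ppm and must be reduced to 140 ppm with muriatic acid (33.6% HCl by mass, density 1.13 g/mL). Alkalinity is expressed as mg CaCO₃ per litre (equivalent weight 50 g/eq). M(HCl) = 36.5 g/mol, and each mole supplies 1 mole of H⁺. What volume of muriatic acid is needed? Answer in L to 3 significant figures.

(a) 4.08 kg; (b) 71.6 L

(a) Volume: 85,500 US gal × 3.785 L/gal = 323,618 L.
(a) [OCl⁻]/[HOCl] = 10^(pH − pKa) = 10^(8.17 − 7.47) = 5.012; fraction as HOCl = 1/(1 + 5.012) = 0.1663.
(a) Free chlorine required for 1.59 ppm HOCl: 1.59 / 0.1663 = 9.559 ppm.
(a) FC to add: 9.559 − 0.3 = 9.259 mg/L as Cl₂.
(a) Cl₂ equivalent: 9.259 mg/L × 323,618 L = 2996 g.
(a) Product at 73.5% available Cl: 2996 / 0.735 = 4077 g.

(b) Volume: 87,100 US gal × 3.785 L/gal = 329,674 L.
(b) Alkalinity to neutralize: (253 − 140) = 113 mg/L as CaCO₃ × 329,674 L = 37,250 g as CaCO₃.
(b) Equivalents of H⁺ required: 37,250 ÷ 50 g/eq = 745.1 eq = 745.1 mol HCl.
(b) Mass of HCl: 745.1 × 36.5 = 27,190 g.
(b) Mass of 33.6% solution: 27,190 / 0.336 = 80,940 g.
(b) Volume: 80,940 g ÷ 1.13 g/mL = 71,630 mL.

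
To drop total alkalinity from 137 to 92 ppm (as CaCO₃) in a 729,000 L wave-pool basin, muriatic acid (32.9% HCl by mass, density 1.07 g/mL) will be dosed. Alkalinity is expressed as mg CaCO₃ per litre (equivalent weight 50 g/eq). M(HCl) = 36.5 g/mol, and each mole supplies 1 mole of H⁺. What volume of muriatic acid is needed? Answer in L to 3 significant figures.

68.0 L

Alkalinity to neutralize: (137 − 92) = 45 mg/L as CaCO₃ × 729,000 L = 32,800 g as CaCO₃.
Equivalents of H⁺ required: 32,800 ÷ 50 g/eq = 656.1 eq = 656.1 mol HCl.
Mass of HCl: 656.1 × 36.5 = 23,950 g.
Mass of 32.9% solution: 23,950 / 0.329 = 72,790 g.
Volume: 72,790 g ÷ 1.07 g/mL = 68,030 mL.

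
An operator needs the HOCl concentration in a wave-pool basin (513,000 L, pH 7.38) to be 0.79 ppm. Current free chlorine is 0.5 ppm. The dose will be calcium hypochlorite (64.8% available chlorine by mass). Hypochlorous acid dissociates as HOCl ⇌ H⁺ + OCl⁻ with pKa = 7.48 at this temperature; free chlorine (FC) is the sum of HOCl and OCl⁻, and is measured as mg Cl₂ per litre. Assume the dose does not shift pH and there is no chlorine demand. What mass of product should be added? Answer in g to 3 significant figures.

726 g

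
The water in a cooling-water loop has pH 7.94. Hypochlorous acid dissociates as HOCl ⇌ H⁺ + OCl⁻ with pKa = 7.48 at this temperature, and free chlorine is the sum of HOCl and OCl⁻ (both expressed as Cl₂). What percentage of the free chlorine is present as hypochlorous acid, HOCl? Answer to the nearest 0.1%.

25.7%

[OCl⁻]/[HOCl] = 10^(pH − pKa) = 10^(7.94 − 7.48) = 10^0.46 = 2.884.
Fraction as HOCl = 1 / (1 + 2.884) = 0.2575.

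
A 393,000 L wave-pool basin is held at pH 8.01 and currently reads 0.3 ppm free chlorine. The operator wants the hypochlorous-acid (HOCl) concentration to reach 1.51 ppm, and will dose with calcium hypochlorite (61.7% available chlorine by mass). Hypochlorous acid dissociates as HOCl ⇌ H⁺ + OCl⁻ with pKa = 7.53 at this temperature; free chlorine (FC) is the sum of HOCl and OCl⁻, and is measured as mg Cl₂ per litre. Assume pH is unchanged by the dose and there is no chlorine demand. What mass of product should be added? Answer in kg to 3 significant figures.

3.68 kg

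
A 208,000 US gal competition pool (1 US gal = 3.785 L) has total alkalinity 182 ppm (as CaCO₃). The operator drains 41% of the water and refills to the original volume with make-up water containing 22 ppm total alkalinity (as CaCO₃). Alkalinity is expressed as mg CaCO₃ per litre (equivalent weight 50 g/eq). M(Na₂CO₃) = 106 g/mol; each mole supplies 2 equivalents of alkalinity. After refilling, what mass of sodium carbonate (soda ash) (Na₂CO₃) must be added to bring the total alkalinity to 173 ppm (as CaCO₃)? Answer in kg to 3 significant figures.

47.2 kg

Volume: 208,000 US gal × 3.785 L/gal = 787,280 L.
After draining 41% and refilling: 182 × 0.59 + 22 × 0.41 = 116.4 ppm.
Deficit to target: 173 − 116.4 = 56.6 mg/L.
As CaCO₃: 56.6 mg/L × 787,280 L = 44,560 g; ÷ 50 g/eq ÷ 2 = 445.6 mol Na₂CO₃.
Mass: 445.6 × 106 = 47,230 g.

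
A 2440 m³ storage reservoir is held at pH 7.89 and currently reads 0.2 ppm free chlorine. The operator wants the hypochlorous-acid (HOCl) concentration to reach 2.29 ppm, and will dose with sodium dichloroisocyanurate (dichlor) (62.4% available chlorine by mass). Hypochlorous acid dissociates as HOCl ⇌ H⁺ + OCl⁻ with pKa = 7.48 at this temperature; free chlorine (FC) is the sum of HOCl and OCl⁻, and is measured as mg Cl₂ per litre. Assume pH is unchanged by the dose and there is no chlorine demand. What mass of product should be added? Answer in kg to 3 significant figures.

Volume: 2440 m³ = 2,440,000 L.
[OCl⁻]/[HOCl] = 10^(pH − pKa) = 10^(7.89 − 7.48) = 2.57; fraction as HOCl = 1/(1 + 2.57) = 0.2801.
Free chlorine required for 2.29 ppm HOCl: 2.29 / 0.2801 = 8.176 ppm.
FC to add: 8.176 − 0.2 = 7.976 mg/L as Cl₂.
Cl₂ equivalent: 7.976 mg/L × 2,440,000 L = 19,460 g.
Product at 62.4% available Cl: 19,460 / 0.624 = 31,190 g.

31.2 kg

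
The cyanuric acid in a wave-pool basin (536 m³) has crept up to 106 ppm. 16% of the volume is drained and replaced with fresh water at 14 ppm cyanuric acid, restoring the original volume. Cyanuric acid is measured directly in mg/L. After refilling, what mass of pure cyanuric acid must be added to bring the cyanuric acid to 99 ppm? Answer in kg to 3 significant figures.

4.14 kg

Volume: 536 m³ = 536,000 L.
After draining 16% and refilling: 106 × 0.84 + 14 × 0.16 = 91.28 ppm.
Deficit to target: 99 − 91.28 = 7.72 mg/L.
Mass: 7.72 mg/L × 536,000 L = 4138 g cyanuric acid.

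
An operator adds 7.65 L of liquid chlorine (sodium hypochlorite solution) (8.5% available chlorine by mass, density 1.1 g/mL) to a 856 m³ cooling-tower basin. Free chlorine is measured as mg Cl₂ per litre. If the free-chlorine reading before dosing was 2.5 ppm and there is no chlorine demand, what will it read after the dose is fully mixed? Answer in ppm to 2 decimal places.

Volume: 856 m³ = 856,000 L.
Mass of solution: 7.65 L × 1000 mL/L × 1.1 g/mL = 8415 g.
Available chlorine delivered: 8415 g × 0.085 = 715.3 g as Cl₂.
Concentration rise: 715.3 g / 856,000 L = 0.8356 mg/L = 0.84 ppm.
Final FC: 2.5 + 0.84 = 3.34 ppm.

3.34 ppm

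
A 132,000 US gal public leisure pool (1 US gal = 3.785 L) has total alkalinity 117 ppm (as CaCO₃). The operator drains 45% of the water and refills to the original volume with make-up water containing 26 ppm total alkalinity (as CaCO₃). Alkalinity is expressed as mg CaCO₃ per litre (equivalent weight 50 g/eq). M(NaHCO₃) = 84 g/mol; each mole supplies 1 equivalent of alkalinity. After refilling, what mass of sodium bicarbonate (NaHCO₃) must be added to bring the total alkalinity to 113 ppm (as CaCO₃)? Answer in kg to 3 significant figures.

Volume: 132,000 US gal × 3.785 L/gal = 499,620 L.
After draining 45% and refilling: 117 × 0.55 + 26 × 0.45 = 76.05 ppm.
Deficit to target: 113 − 76.05 = 36.95 mg/L.
As CaCO₃: 36.95 mg/L × 499,620 L = 18,460 g; ÷ 50 g/eq ÷ 1 = 369.2 mol NaHCO₃.
Mass: 369.2 × 84 = 31,010 g.

31.0 kg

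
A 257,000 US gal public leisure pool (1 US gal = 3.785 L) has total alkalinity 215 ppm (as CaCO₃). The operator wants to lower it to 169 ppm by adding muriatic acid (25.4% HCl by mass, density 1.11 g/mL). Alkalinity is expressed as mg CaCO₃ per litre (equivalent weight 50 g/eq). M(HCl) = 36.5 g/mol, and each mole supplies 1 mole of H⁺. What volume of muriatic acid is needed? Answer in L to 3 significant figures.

116 L

Volume: 257,000 US gal × 3.785 L/gal = 972,745 L.
Alkalinity to neutralize: (215 − 169) = 46 mg/L as CaCO₃ × 972,745 L = 44,750 g as CaCO₃.
Equivalents of H⁺ required: 44,750 ÷ 50 g/eq = 894.9 eq = 894.9 mol HCl.
Mass of HCl: 894.9 × 36.5 = 32,660 g.
Mass of 25.4% solution: 32,660 / 0.254 = 128,600 g.
Volume: 128,600 g ÷ 1.11 g/mL = 115,900 mL.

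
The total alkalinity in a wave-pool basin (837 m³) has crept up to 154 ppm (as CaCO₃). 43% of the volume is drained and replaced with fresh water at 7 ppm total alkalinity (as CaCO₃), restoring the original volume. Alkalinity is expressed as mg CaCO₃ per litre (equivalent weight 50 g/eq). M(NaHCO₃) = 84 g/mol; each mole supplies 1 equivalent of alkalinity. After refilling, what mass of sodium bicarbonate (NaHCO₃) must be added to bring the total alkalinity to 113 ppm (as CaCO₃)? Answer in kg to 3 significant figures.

Volume: 837 m³ = 837,000 L.
After draining 43% and refilling: 154 × 0.57 + 7 × 0.43 = 90.79 ppm.
Deficit to target: 113 − 90.79 = 22.21 mg/L.
As CaCO₃: 22.21 mg/L × 837,000 L = 18,590 g; ÷ 50 g/eq ÷ 1 = 371.8 mol NaHCO₃.
Mass: 371.8 × 84 = 31,230 g.

31.2 kg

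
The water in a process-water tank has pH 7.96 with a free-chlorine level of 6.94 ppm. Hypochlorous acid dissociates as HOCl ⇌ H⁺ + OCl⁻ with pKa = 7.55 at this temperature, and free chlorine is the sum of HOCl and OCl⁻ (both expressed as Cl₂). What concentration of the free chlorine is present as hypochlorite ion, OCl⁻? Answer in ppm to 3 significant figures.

5.00 ppm

[OCl⁻]/[HOCl] = 10^(pH − pKa) = 10^(7.96 − 7.55) = 10^0.41 = 2.57.
Fraction as HOCl = 1 / (1 + 2.57) = 0.2801.
OCl⁻ = (1 − 0.2801) × 6.94 ppm = 4.996 ppm.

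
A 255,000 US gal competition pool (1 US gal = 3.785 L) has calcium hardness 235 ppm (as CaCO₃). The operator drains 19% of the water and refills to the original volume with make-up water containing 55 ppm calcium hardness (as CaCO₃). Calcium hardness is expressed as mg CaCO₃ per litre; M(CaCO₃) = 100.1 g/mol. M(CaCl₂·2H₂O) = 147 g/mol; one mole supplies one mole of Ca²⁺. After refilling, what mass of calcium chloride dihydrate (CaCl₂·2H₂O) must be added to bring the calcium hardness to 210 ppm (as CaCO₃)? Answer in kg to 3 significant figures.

13.0 kg

Volume: 255,000 US gal × 3.785 L/gal = 965,175 L.
After draining 19% and refilling: 235 × 0.81 + 55 × 0.19 = 200.8 ppm.
Deficit to target: 210 − 200.8 = 9.2 mg/L.
As CaCO₃: 9.2 mg/L × 965,175 L = 8880 g; ÷ 100.1 = 88.71 mol Ca²⁺.
Mass: 88.71 × 147 = 13,040 g.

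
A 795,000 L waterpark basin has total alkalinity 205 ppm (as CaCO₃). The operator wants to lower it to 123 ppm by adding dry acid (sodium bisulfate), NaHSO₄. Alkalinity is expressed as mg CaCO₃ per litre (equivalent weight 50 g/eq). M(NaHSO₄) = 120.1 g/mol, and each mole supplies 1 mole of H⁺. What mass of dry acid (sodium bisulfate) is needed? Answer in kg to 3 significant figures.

157 kg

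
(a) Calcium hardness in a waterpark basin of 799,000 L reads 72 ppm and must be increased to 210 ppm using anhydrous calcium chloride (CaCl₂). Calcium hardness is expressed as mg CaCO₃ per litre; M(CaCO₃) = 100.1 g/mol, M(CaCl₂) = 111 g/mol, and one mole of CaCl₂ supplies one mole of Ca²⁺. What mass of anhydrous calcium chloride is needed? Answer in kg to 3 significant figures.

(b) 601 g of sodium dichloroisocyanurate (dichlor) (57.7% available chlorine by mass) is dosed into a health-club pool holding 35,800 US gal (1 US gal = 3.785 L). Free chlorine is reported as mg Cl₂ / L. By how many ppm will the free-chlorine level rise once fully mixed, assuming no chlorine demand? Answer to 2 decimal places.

(a) 122 kg; (b) 2.56 ppm

(a) Hardness to add: (210 − 72) = 138 mg/L as CaCO₃ × 799,000 L = 110,300 g as CaCO₃.
(a) Moles of Ca²⁺ (1 mol Ca²⁺ ≡ 1 mol CaCO₃): 110,300 / 100.1 g/mol = 1102 mol.
(a) Mass of CaCl₂: 1102 × 111 = 122,300 g.

(b) Volume: 35,800 US gal × 3.785 L/gal = 135,503 L.
(b) Available chlorine delivered: 601 g × 0.577 = 346.8 g as Cl₂.
(b) Concentration rise: 346.8 g / 135,503 L = 2.559 mg/L = 2.56 ppm.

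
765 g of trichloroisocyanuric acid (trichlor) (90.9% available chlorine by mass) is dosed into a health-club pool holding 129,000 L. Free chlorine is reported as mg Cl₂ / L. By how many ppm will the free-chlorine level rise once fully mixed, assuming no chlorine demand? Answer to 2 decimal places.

Available chlorine delivered: 765 g × 0.909 = 695.4 g as Cl₂.
Concentration rise: 695.4 g / 129,000 L = 5.391 mg/L = 5.39 ppm.

5.39 ppm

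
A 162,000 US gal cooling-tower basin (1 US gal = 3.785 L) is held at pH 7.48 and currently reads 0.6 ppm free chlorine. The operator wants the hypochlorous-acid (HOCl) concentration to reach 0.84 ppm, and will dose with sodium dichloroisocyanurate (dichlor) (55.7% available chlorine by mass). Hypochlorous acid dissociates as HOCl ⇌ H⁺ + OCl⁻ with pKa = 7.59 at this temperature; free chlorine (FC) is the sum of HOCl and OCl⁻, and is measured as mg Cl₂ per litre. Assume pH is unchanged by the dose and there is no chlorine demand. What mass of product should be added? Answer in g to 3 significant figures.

Volume: 162,000 US gal × 3.785 L/gal = 613,170 L.
[OCl⁻]/[HOCl] = 10^(pH − pKa) = 10^(7.48 − 7.59) = 0.7762; fraction as HOCl = 1/(1 + 0.7762) = 0.563.
Free chlorine required for 0.84 ppm HOCl: 0.84 / 0.563 = 1.492 ppm.
FC to add: 1.492 − 0.6 = 0.892 mg/L as Cl₂.
Cl₂ equivalent: 0.892 mg/L × 613,170 L = 547 g.
Product at 55.7% available Cl: 547 / 0.557 = 982 g.

982 g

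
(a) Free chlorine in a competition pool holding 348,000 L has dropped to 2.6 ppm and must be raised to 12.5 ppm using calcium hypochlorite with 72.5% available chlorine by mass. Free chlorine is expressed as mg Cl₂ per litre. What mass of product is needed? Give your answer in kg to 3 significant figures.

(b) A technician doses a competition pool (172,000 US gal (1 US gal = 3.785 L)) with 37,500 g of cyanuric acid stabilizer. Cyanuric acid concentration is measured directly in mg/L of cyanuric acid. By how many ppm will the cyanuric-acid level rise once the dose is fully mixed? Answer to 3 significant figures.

(a) Chlorine deficit: 12.5 − 2.6 = 9.9 ppm = 9.9 mg/L as Cl₂.
(a) Cl₂ equivalent needed: 9.9 mg/L × 348,000 L = 3,445,000 mg = 3445 g.
(a) Product at 72.5% available chlorine: 3445 / 0.725 = 4752 g.

(b) Volume: 172,000 US gal × 3.785 L/gal = 651,020 L.
(b) Rise: 37,500 g / 651,020 L × 1000 = 57.6 mg/L.

(a) 4.75 kg; (b) 57.6 ppm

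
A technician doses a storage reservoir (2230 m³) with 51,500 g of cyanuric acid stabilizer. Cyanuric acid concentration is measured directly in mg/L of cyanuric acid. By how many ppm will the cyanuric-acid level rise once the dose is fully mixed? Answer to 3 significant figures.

Volume: 2230 m³ = 2,230,000 L.
Rise: 51,500 g / 2,230,000 L × 1000 = 23.09 mg/L.

23.1 ppm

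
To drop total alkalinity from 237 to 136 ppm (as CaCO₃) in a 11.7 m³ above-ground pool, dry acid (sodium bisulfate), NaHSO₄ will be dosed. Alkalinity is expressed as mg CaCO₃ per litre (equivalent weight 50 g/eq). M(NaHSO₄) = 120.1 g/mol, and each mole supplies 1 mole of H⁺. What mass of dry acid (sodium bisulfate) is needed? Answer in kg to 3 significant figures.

2.84 kg

Volume: 11.7 m³ = 11,700 L.
Alkalinity to neutralize: (237 − 136) = 101 mg/L as CaCO₃ × 11,700 L = 1182 g as CaCO₃.
Equivalents of H⁺ required: 1182 ÷ 50 g/eq = 23.63 eq = 23.63 mol NaHSO₄.
Mass of NaHSO₄: 23.63 × 120.1 = 2838 g.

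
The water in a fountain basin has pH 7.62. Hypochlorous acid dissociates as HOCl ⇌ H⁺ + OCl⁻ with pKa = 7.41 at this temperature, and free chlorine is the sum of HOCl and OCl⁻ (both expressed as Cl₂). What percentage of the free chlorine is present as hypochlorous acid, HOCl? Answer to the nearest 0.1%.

38.1%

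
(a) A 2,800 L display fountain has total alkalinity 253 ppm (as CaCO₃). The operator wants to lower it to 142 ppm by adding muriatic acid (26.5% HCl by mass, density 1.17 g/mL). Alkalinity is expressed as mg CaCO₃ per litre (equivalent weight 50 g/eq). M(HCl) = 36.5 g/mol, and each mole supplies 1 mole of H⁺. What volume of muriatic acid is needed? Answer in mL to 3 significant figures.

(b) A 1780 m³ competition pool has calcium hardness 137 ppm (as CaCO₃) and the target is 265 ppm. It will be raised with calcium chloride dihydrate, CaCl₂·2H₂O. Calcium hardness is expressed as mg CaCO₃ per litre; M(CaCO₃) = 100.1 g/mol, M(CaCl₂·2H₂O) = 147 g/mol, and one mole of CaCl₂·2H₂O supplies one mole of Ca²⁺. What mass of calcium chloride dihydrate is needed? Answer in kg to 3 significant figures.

(a) Alkalinity to neutralize: (253 − 142) = 111 mg/L as CaCO₃ × 2,800 L = 310.8 g as CaCO₃.
(a) Equivalents of H⁺ required: 310.8 ÷ 50 g/eq = 6.216 eq = 6.216 mol HCl.
(a) Mass of HCl: 6.216 × 36.5 = 226.9 g.
(a) Mass of 26.5% solution: 226.9 / 0.265 = 856.2 g.
(a) Volume: 856.2 g ÷ 1.17 g/mL = 731.8 mL.

(b) Volume: 1780 m³ = 1,780,000 L.
(b) Hardness to add: (265 − 137) = 128 mg/L as CaCO₃ × 1,780,000 L = 227,800 g as CaCO₃.
(b) Moles of Ca²⁺ (1 mol Ca²⁺ ≡ 1 mol CaCO₃): 227,800 / 100.1 g/mol = 2276 mol.
(b) Mass of CaCl₂·2H₂O: 2276 × 147 = 334,600 g.

(a) 732 mL; (b) 335 kg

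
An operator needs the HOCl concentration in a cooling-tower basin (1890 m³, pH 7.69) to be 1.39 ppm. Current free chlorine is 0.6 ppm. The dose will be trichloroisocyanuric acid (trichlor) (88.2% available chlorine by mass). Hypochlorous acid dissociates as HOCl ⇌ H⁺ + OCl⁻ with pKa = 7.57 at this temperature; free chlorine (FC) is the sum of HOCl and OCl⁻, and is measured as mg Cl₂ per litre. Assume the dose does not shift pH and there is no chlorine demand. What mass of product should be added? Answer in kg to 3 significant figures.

Volume: 1890 m³ = 1,890,000 L.
[OCl⁻]/[HOCl] = 10^(pH − pKa) = 10^(7.69 − 7.57) = 1.318; fraction as HOCl = 1/(1 + 1.318) = 0.4314.
Free chlorine required for 1.39 ppm HOCl: 1.39 / 0.4314 = 3.222 ppm.
FC to add: 3.222 − 0.6 = 2.622 mg/L as Cl₂.
Cl₂ equivalent: 2.622 mg/L × 1,890,000 L = 4956 g.
Product at 88.2% available Cl: 4956 / 0.882 = 5619 g.

5.62 kg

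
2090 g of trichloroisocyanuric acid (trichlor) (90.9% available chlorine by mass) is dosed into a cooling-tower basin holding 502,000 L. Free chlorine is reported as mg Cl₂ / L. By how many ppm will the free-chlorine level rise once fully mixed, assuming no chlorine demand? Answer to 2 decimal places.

3.78 ppm

Available chlorine delivered: 2090 g × 0.909 = 1900 g as Cl₂.
Concentration rise: 1900 g / 502,000 L = 3.784 mg/L = 3.78 ppm.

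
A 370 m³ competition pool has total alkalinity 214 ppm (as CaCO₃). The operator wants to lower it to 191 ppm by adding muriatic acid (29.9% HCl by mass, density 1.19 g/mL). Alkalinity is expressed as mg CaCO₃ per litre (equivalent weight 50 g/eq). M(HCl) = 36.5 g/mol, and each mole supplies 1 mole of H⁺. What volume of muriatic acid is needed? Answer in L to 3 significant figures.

17.5 L

Volume: 370 m³ = 370,000 L.
Alkalinity to neutralize: (214 − 191) = 23 mg/L as CaCO₃ × 370,000 L = 8510 g as CaCO₃.
Equivalents of H⁺ required: 8510 ÷ 50 g/eq = 170.2 eq = 170.2 mol HCl.
Mass of HCl: 170.2 × 36.5 = 6212 g.
Mass of 29.9% solution: 6212 / 0.299 = 20,780 g.
Volume: 20,780 g ÷ 1.19 g/mL = 17,460 mL.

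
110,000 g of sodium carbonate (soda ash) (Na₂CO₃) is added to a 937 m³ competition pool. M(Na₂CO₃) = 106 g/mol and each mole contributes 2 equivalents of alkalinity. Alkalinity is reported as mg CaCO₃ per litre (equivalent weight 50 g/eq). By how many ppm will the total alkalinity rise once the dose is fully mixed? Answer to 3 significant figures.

111 ppm

Volume: 937 m³ = 937,000 L.
Moles of Na₂CO₃: 110,000 g ÷ 106 g/mol = 1038 mol → 2075 eq of alkalinity.
As CaCO₃: 2075 eq × 50 g/eq = 103,800 g.
Rise: 103,800 g / 937,000 L × 1000 = 110.8 mg/L.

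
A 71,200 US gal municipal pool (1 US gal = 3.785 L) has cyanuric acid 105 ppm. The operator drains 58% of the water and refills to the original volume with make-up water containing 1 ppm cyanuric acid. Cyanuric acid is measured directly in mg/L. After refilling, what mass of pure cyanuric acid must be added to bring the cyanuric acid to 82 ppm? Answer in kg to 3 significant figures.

10.1 kg

Volume: 71,200 US gal × 3.785 L/gal = 269,492 L.
After draining 58% and refilling: 105 × 0.42 + 1 × 0.58 = 44.68 ppm.
Deficit to target: 82 − 44.68 = 37.32 mg/L.
Mass: 37.32 mg/L × 269,492 L = 10,060 g cyanuric acid.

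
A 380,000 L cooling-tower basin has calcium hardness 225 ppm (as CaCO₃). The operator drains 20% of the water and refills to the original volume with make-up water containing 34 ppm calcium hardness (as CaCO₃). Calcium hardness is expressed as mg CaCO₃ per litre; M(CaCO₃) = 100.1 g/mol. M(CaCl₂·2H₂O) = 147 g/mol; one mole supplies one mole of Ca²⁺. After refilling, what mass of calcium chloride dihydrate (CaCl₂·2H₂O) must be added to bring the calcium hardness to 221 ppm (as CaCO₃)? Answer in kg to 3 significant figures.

19.1 kg

After draining 20% and refilling: 225 × 0.80 + 34 × 0.20 = 186.8 ppm.
Deficit to target: 221 − 186.8 = 34.2 mg/L.
As CaCO₃: 34.2 mg/L × 380,000 L = 13,000 g; ÷ 100.1 = 129.8 mol Ca²⁺.
Mass: 129.8 × 147 = 19,090 g.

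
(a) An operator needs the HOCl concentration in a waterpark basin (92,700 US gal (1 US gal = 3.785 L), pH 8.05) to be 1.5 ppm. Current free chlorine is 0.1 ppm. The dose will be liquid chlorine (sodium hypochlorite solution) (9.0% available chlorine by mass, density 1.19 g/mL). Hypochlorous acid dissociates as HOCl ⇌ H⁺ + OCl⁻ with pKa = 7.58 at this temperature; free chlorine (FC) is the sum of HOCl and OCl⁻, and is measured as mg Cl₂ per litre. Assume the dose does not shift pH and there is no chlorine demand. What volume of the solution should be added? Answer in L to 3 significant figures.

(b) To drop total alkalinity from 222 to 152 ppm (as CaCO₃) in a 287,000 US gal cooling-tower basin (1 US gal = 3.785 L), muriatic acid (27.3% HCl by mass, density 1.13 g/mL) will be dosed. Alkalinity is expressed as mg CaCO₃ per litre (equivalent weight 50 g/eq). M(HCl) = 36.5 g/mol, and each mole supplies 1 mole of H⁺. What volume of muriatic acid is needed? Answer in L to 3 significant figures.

(a) 19.1 L; (b) 180 L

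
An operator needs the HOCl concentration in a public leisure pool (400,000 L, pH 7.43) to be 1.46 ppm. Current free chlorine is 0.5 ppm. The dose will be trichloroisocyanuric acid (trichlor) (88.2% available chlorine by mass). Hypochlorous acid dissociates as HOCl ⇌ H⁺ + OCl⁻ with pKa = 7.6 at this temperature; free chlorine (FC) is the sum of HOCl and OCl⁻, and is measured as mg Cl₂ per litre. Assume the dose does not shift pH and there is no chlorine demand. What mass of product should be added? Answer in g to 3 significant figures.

[OCl⁻]/[HOCl] = 10^(pH − pKa) = 10^(7.43 − 7.6) = 0.6761; fraction as HOCl = 1/(1 + 0.6761) = 0.5966.
Free chlorine required for 1.46 ppm HOCl: 1.46 / 0.5966 = 2.447 ppm.
FC to add: 2.447 − 0.5 = 1.947 mg/L as Cl₂.
Cl₂ equivalent: 1.947 mg/L × 400,000 L = 778.8 g.
Product at 88.2% available Cl: 778.8 / 0.882 = 883 g.

883 g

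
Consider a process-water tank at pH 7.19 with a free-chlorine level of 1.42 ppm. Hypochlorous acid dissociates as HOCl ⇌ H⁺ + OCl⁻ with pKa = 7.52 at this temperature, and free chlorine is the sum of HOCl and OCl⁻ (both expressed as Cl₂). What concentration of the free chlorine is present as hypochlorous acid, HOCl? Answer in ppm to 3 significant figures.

[OCl⁻]/[HOCl] = 10^(pH − pKa) = 10^(7.19 − 7.52) = 10^-0.33 = 0.4677.
Fraction as HOCl = 1 / (1 + 0.4677) = 0.6813.
HOCl = 0.6813 × 1.42 ppm = 0.9675 ppm.

0.967 ppm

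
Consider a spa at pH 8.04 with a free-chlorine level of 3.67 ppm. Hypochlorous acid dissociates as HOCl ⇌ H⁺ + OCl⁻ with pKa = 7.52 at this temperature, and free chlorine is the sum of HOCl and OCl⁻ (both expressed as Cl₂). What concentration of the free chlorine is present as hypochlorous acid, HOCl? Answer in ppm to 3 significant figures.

[OCl⁻]/[HOCl] = 10^(pH − pKa) = 10^(8.04 − 7.52) = 10^0.52 = 3.311.
Fraction as HOCl = 1 / (1 + 3.311) = 0.2319.
HOCl = 0.2319 × 3.67 ppm = 0.8512 ppm.

0.851 ppm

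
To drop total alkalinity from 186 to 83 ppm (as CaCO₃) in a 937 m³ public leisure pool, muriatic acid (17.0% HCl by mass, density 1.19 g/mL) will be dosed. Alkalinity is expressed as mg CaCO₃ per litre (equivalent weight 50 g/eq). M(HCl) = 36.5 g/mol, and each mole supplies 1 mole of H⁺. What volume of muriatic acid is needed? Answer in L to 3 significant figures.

348 L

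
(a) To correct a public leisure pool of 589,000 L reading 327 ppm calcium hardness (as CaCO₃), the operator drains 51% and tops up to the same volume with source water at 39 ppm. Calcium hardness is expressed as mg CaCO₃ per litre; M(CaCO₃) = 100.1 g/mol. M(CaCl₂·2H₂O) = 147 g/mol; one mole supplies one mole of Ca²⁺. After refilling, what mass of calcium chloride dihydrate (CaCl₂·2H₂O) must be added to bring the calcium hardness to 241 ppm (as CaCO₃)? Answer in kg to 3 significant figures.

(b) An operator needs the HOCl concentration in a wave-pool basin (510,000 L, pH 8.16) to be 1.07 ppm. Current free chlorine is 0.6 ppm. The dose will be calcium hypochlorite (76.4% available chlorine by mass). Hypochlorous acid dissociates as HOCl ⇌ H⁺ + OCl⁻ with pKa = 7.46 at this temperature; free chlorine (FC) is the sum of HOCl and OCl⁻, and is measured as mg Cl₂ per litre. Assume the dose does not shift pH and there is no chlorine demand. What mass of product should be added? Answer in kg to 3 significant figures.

(a) 52.7 kg; (b) 3.89 kg

(a) After draining 51% and refilling: 327 × 0.49 + 39 × 0.51 = 180.12 ppm.
(a) Deficit to target: 241 − 180.12 = 60.88 mg/L.
(a) As CaCO₃: 60.88 mg/L × 589,000 L = 35,860 g; ÷ 100.1 = 358.2 mol Ca²⁺.
(a) Mass: 358.2 × 147 = 52,660 g.

(b) [OCl⁻]/[HOCl] = 10^(pH − pKa) = 10^(8.16 − 7.46) = 5.012; fraction as HOCl = 1/(1 + 5.012) = 0.1663.
(b) Free chlorine required for 1.07 ppm HOCl: 1.07 / 0.1663 = 6.433 ppm.
(b) FC to add: 6.433 − 0.6 = 5.833 mg/L as Cl₂.
(b) Cl₂ equivalent: 5.833 mg/L × 510,000 L = 2975 g.
(b) Product at 76.4% available Cl: 2975 / 0.764 = 3894 g.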